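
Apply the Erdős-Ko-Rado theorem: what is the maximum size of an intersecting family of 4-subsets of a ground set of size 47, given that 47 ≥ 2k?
max |F| = C(46, 3) = 15180

The Erdős-Ko-Rado theorem states: for n ≥ 2k, an intersecting family of k-subsets of an n-element set has size at most C(n − 1, k − 1), with equality for 'star' families {A ⊆ [n] : |A| = k, i ∈ A} (fix an element i). For n = 47, k = 4: C(46, 3) = 15180.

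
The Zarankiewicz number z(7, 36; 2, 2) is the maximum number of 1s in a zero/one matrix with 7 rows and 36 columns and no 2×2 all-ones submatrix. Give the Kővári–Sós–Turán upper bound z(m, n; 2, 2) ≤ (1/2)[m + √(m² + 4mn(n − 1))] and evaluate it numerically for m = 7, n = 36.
z(7, 36; 2, 2) ≤ (1/2)[7 + √(7² + 4·7·36·35)] = (1/2)[7 + √35329] = 97.4801

Kővári–Sós–Turán: let r_1, ..., r_7 be the row sums and z = Σ r_i the total number of 1s. Each pair of columns can share at most one row with both entries 1 (else a 2×2 all-ones block appears), so Σ_i C(r_i, 2) ≤ C(36, 2) = 630. By convexity Σ_i C(r_i, 2) ≥ 7·C(z/7, 2) = z(z − 7)/(2·7), giving z² − 7z − 7·36·35 ≤ 0 and hence z ≤ (1/2)[7 + √(49 + 4·8820)] = (1/2)[7 + √35329] ≈ (1/2)(7 + 187.9601) = 97.4801.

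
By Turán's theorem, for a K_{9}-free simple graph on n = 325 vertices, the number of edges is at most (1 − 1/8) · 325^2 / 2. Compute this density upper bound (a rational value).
Turán density bound = (7/8) · 325^2/2 = 739375/16 ≈ 46210.9375

Turán's theorem: ex(n, K_{r+1}) is achieved by the complete r-partite Turán graph T(n, r) with parts as balanced as possible, and is at most (1 − 1/r) · n^2/2. For r = 8, n = 325: the density bound is (7/8) · 105625/2 = 739375/16 ≈ 46210.9375. The integer-valued extremum is e(T(325, 8)) = 46210, which is strictly less than the density bound 739375/16 since 8 ∤ 325 (the parts of T(325, 8) cannot all be equal).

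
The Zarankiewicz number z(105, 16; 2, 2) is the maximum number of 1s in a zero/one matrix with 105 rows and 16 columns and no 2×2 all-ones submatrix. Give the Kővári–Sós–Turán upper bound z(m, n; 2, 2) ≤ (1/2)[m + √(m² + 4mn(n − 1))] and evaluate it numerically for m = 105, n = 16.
z(105, 16; 2, 2) ≤ (1/2)[105 + √(105² + 4·105·16·15)] = (1/2)[105 + √111825] = 219.7012

Kővári–Sós–Turán: let r_1, ..., r_105 be the row sums and z = Σ r_i the total number of 1s. Each pair of columns can share at most one row with both entries 1 (else a 2×2 all-ones block appears), so Σ_i C(r_i, 2) ≤ C(16, 2) = 120. By convexity Σ_i C(r_i, 2) ≥ 105·C(z/105, 2) = z(z − 105)/(2·105), giving z² − 105z − 105·16·15 ≤ 0 and hence z ≤ (1/2)[105 + √(11025 + 4·25200)] = (1/2)[105 + √111825] ≈ (1/2)(105 + 334.4025) = 219.7012.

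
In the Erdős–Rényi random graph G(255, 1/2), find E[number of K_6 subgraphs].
E[# K_6] = C(255, 6) · (1/2)^C(6, 2) = 359895314625 / 2^15 ≈ 10983133.380890

For each 6-subset S of vertices (there are C(255, 6) = 359895314625 such S), let X_S = 1 if S induces a K_6 (all C(6, 2) = 15 edges present). Then P(X_S = 1) = (1/2)^15 = 1/32768. By linearity of expectation, E[# K_6] = C(255, 6) · (1/2)^15 = 359895314625 / 32768 ≈ 10983133.380890.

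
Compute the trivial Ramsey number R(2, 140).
R(2, 140) = 140

R(2, k) = k for all k ≥ 2: in a 2-colouring of K_k, either some edge is red (a red K_2) or all edges are blue (a blue K_k). And K_{139} coloured all-blue has no blue K_140, so R(2, 140) > 139. Hence R(2, 140) = 140.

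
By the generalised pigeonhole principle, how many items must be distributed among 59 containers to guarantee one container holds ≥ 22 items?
n = (22 − 1)·59 + 1 = 1240

By the generalised pigeonhole principle, to guarantee some box contains ≥ r objects we need more than (r − 1) · k objects total. Threshold: n = (r − 1) · k + 1. With r = 22 and k = 59: n = 21 · 59 + 1 = 1239 + 1 = 1240. For n = 1239 = 21 · 59, we can put exactly 21 objects in every box, avoiding 22 in any single one — so 1240 is tight.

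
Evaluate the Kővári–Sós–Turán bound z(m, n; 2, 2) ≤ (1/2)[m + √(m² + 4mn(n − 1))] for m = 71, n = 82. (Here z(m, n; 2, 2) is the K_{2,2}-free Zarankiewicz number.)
z(71, 82; 2, 2) ≤ (1/2)[71 + √(71² + 4·71·82·81)] = (1/2)[71 + √1891369] = 723.1353

Kővári–Sós–Turán: let r_1, ..., r_71 be the row sums and z = Σ r_i the total number of 1s. Each pair of columns can share at most one row with both entries 1 (else a 2×2 all-ones block appears), so Σ_i C(r_i, 2) ≤ C(82, 2) = 3321. By convexity Σ_i C(r_i, 2) ≥ 71·C(z/71, 2) = z(z − 71)/(2·71), giving z² − 71z − 71·82·81 ≤ 0 and hence z ≤ (1/2)[71 + √(5041 + 4·471582)] = (1/2)[71 + √1891369] ≈ (1/2)(71 + 1375.2705) = 723.1353.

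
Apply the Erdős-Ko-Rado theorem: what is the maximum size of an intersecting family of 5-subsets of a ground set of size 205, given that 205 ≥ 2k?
max |F| = C(204, 4) = 70058751

Erdős-Ko-Rado (1961): when n ≥ 2k, max |F| = C(n−1, k−1). The bound is attained by the star {A : i ∈ A} for any fixed i ∈ [n]. Here C(205−1, 5−1) = C(204, 4) = 70058751.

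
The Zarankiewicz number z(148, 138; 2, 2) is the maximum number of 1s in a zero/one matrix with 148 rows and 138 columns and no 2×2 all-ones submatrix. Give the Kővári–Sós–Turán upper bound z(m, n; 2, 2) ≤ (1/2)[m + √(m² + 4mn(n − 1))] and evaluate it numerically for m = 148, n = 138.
z(148, 138; 2, 2) ≤ (1/2)[148 + √(148² + 4·148·138·137)] = (1/2)[148 + √11214256] = 1748.3847

Kővári–Sós–Turán: let r_1, ..., r_148 be the row sums and z = Σ r_i the total number of 1s. Each pair of columns can share at most one row with both entries 1 (else a 2×2 all-ones block appears), so Σ_i C(r_i, 2) ≤ C(138, 2) = 9453. By convexity Σ_i C(r_i, 2) ≥ 148·C(z/148, 2) = z(z − 148)/(2·148), giving z² − 148z − 148·138·137 ≤ 0 and hence z ≤ (1/2)[148 + √(21904 + 4·2798088)] = (1/2)[148 + √11214256] ≈ (1/2)(148 + 3348.7693) = 1748.3847.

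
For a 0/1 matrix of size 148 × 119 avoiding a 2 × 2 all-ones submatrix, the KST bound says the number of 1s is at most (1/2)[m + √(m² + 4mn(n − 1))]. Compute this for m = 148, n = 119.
z(148, 119; 2, 2) ≤ (1/2)[148 + √(148² + 4·148·119·118)] = (1/2)[148 + √8334768] = 1517.4999

Kővári–Sós–Turán: let r_1, ..., r_148 be the row sums and z = Σ r_i the total number of 1s. Each pair of columns can share at most one row with both entries 1 (else a 2×2 all-ones block appears), so Σ_i C(r_i, 2) ≤ C(119, 2) = 7021. By convexity Σ_i C(r_i, 2) ≥ 148·C(z/148, 2) = z(z − 148)/(2·148), giving z² − 148z − 148·119·118 ≤ 0 and hence z ≤ (1/2)[148 + √(21904 + 4·2078216)] = (1/2)[148 + √8334768] ≈ (1/2)(148 + 2886.9998) = 1517.4999.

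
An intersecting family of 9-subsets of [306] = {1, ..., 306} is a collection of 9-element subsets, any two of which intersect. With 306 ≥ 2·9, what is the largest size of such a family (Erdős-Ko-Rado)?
max |F| = C(305, 8) = 1693080756996850

The Erdős-Ko-Rado theorem states: for n ≥ 2k, an intersecting family of k-subsets of an n-element set has size at most C(n − 1, k − 1), with equality for 'star' families {A ⊆ [n] : |A| = k, i ∈ A} (fix an element i). For n = 306, k = 9: C(305, 8) = 1693080756996850.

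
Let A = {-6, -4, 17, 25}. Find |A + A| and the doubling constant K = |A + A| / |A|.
K = |A + A| / |A| = 10/4 = 5/2

Enumerate A + A = {a + b : a, b ∈ A}. With |A| = 4, there are |A|^2 = 16 ordered sum pairs; collecting distinct values, A + A = {-12, -10, -8, 11, 13, 19, 21, 34, 42, 50}, so |A + A| = 10. Thus K = 10/4 = 5/2. For comparison, the minimum possible |A + A| over all 4-element sets is 2·4 − 1 = 7 (so min K = 7/4), attained only by arithmetic progressions.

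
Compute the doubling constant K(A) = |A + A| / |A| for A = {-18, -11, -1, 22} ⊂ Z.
K = |A + A| / |A| = 10/4 = 5/2

Enumerate A + A = {a + b : a, b ∈ A}. With |A| = 4, there are |A|^2 = 16 ordered sum pairs; collecting distinct values, A + A = {-36, -29, -22, -19, -12, -2, 4, 11, 21, 44}, so |A + A| = 10. Thus K = 10/4 = 5/2. For comparison, the minimum possible |A + A| over all 4-element sets is 2·4 − 1 = 7 (so min K = 7/4), attained only by arithmetic progressions.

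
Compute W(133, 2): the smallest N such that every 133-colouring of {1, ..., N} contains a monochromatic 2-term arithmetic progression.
W(133, 2) = 133 + 1 = 134

A 2-term AP is any pair of integers, so a monochromatic 2-AP exists iff some colour is used at least twice. With 133 colours, the colouring i ↦ i on {1, ..., 133} uses each colour once, avoiding any monochromatic pair, so W(133, 2) > 133. For {1, ..., 134}, pigeonhole forces two integers of the same colour, which form a monochromatic 2-AP. Hence W(133, 2) = 134.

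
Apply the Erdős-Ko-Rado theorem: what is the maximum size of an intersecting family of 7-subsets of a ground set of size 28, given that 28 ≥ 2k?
max |F| = C(27, 6) = 296010

Erdős-Ko-Rado (1961): when n ≥ 2k, max |F| = C(n−1, k−1). The bound is attained by the star {A : i ∈ A} for any fixed i ∈ [n]. Here C(28−1, 7−1) = C(27, 6) = 296010.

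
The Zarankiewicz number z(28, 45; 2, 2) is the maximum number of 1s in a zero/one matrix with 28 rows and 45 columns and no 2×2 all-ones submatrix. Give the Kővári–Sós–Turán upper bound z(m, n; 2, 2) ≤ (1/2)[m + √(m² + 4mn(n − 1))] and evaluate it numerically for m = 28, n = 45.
z(28, 45; 2, 2) ≤ (1/2)[28 + √(28² + 4·28·45·44)] = (1/2)[28 + √222544] = 249.8728

Kővári–Sós–Turán: let r_1, ..., r_28 be the row sums and z = Σ r_i the total number of 1s. Each pair of columns can share at most one row with both entries 1 (else a 2×2 all-ones block appears), so Σ_i C(r_i, 2) ≤ C(45, 2) = 990. By convexity Σ_i C(r_i, 2) ≥ 28·C(z/28, 2) = z(z − 28)/(2·28), giving z² − 28z − 28·45·44 ≤ 0 and hence z ≤ (1/2)[28 + √(784 + 4·55440)] = (1/2)[28 + √222544] ≈ (1/2)(28 + 471.7457) = 249.8728.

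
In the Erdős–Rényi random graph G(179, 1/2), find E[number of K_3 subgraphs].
E[# K_3] = C(179, 3) · (1/2)^C(3, 2) = 939929 / 2^3 = 117491.125

For each 3-subset S of vertices (there are C(179, 3) = 939929 such S), let X_S = 1 if S induces a K_3 (all C(3, 2) = 3 edges present). Then P(X_S = 1) = (1/2)^3 = 1/8. By linearity of expectation, E[# K_3] = C(179, 3) · (1/2)^3 = 939929 / 8 = 117491.125.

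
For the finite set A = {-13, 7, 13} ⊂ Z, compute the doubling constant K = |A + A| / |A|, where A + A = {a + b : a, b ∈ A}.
K = |A + A| / |A| = 6/3 = 2

Enumerate A + A = {a + b : a, b ∈ A}. With |A| = 3, there are |A|^2 = 9 ordered sum pairs; collecting distinct values, A + A = {-26, -6, 0, 14, 20, 26}, so |A + A| = 6. Thus K = 6/3 = 2. For comparison, the minimum possible |A + A| over all 3-element sets is 2·3 − 1 = 5 (so min K = 5/3), attained only by arithmetic progressions.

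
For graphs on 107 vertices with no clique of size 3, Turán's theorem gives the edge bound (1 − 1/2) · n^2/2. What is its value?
Turán density bound = (1/2) · 107^2/2 = 11449/4 ≈ 2862.25

Turán's theorem: ex(n, K_{r+1}) is achieved by the complete r-partite Turán graph T(n, r) with parts as balanced as possible, and is at most (1 − 1/r) · n^2/2. For r = 2, n = 107: the density bound is (1/2) · 11449/2 = 11449/4 ≈ 2862.25. The integer-valued extremum is e(T(107, 2)) = 2862, which is strictly less than the density bound 11449/4 since 2 ∤ 107 (the parts of T(107, 2) cannot all be equal).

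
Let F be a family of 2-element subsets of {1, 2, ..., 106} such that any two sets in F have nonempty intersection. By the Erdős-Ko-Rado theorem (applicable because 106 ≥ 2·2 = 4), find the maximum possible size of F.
max |F| = C(105, 1) = 105

Erdős-Ko-Rado (1961): when n ≥ 2k, max |F| = C(n−1, k−1). The bound is attained by the star {A : i ∈ A} for any fixed i ∈ [n]. Here C(106−1, 2−1) = C(105, 1) = 105.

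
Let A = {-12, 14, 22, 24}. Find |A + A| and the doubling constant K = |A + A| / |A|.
K = |A + A| / |A| = 10/4 = 5/2

Enumerate A + A = {a + b : a, b ∈ A}. With |A| = 4, there are |A|^2 = 16 ordered sum pairs; collecting distinct values, A + A = {-24, 2, 10, 12, 28, 36, 38, 44, 46, 48}, so |A + A| = 10. Thus K = 10/4 = 5/2. For comparison, the minimum possible |A + A| over all 4-element sets is 2·4 − 1 = 7 (so min K = 7/4), attained only by arithmetic progressions.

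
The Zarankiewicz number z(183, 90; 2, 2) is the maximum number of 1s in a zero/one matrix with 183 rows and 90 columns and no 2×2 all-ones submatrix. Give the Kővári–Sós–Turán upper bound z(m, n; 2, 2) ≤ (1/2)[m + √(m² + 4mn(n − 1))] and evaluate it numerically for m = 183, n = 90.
z(183, 90; 2, 2) ≤ (1/2)[183 + √(183² + 4·183·90·89)] = (1/2)[183 + √5896809] = 1305.6673

Kővári–Sós–Turán: let r_1, ..., r_183 be the row sums and z = Σ r_i the total number of 1s. Each pair of columns can share at most one row with both entries 1 (else a 2×2 all-ones block appears), so Σ_i C(r_i, 2) ≤ C(90, 2) = 4005. By convexity Σ_i C(r_i, 2) ≥ 183·C(z/183, 2) = z(z − 183)/(2·183), giving z² − 183z − 183·90·89 ≤ 0 and hence z ≤ (1/2)[183 + √(33489 + 4·1465830)] = (1/2)[183 + √5896809] ≈ (1/2)(183 + 2428.3346) = 1305.6673.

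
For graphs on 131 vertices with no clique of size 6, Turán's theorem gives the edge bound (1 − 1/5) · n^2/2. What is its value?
Turán density bound = (4/5) · 131^2/2 = 34322/5 ≈ 6864.4

Turán's theorem: ex(n, K_{r+1}) is achieved by the complete r-partite Turán graph T(n, r) with parts as balanced as possible, and is at most (1 − 1/r) · n^2/2. For r = 5, n = 131: the density bound is (4/5) · 17161/2 = 34322/5 ≈ 6864.4. The integer-valued extremum is e(T(131, 5)) = 6864, which is strictly less than the density bound 34322/5 since 5 ∤ 131 (the parts of T(131, 5) cannot all be equal).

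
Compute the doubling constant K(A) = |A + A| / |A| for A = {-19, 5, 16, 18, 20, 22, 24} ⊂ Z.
K = |A + A| / |A| = 22/7

Enumerate A + A = {a + b : a, b ∈ A}. With |A| = 7, there are |A|^2 = 49 ordered sum pairs; collecting distinct values, A + A = {-38, -14, -3, -1, 1, 3, 5, 10, 21, 23, 25, 27, 29, 32, 34, 36, 38, 40, 42, 44, 46, 48}, so |A + A| = 22. Thus K = 22/7. For comparison, the minimum possible |A + A| over all 7-element sets is 2·7 − 1 = 13 (so min K = 13/7), attained only by arithmetic progressions.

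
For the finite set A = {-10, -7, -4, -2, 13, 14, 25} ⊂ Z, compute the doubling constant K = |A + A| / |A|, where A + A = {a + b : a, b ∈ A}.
K = |A + A| / |A| = 27/7

Enumerate A + A = {a + b : a, b ∈ A}. With |A| = 7, there are |A|^2 = 49 ordered sum pairs; collecting distinct values, A + A = {-20, -17, -14, -12, -11, -9, -8, -6, -4, 3, 4, 6, 7, 9, 10, 11, 12, 15, 18, 21, 23, 26, 27, 28, 38, 39, 50}, so |A + A| = 27. Thus K = 27/7. For comparison, the minimum possible |A + A| over all 7-element sets is 2·7 − 1 = 13 (so min K = 13/7), attained only by arithmetic progressions.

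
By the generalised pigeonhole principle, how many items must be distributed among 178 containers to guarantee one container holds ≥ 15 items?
n = (15 − 1)·178 + 1 = 2493

By the generalised pigeonhole principle, to guarantee some box contains ≥ r objects we need more than (r − 1) · k objects total. Threshold: n = (r − 1) · k + 1. With r = 15 and k = 178: n = 14 · 178 + 1 = 2492 + 1 = 2493. For n = 2492 = 14 · 178, we can put exactly 14 objects in every box, avoiding 15 in any single one — so 2493 is tight.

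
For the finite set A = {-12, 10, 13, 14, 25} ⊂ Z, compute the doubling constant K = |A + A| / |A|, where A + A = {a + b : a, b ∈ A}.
K = |A + A| / |A| = 15/5 = 3

Enumerate A + A = {a + b : a, b ∈ A}. With |A| = 5, there are |A|^2 = 25 ordered sum pairs; collecting distinct values, A + A = {-24, -2, 1, 2, 13, 20, 23, 24, 26, 27, 28, 35, 38, 39, 50}, so |A + A| = 15. Thus K = 15/5 = 3. For comparison, the minimum possible |A + A| over all 5-element sets is 2·5 − 1 = 9 (so min K = 9/5), attained only by arithmetic progressions.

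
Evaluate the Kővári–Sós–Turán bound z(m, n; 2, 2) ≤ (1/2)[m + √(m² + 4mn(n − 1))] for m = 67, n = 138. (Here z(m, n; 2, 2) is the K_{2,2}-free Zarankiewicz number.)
z(67, 138; 2, 2) ≤ (1/2)[67 + √(67² + 4·67·138·137)] = (1/2)[67 + √5071297] = 1159.477

Kővári–Sós–Turán: let r_1, ..., r_67 be the row sums and z = Σ r_i the total number of 1s. Each pair of columns can share at most one row with both entries 1 (else a 2×2 all-ones block appears), so Σ_i C(r_i, 2) ≤ C(138, 2) = 9453. By convexity Σ_i C(r_i, 2) ≥ 67·C(z/67, 2) = z(z − 67)/(2·67), giving z² − 67z − 67·138·137 ≤ 0 and hence z ≤ (1/2)[67 + √(4489 + 4·1266702)] = (1/2)[67 + √5071297] ≈ (1/2)(67 + 2251.954) = 1159.477.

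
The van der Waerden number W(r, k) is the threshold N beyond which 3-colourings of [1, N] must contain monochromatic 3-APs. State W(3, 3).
W(3, 3) = 27

This is a classical value, W(3, 3) = 27, established by combining an explicit 3-colouring of {1, ..., 26} with no monochromatic 3-AP (giving the lower bound W(3, 3) > 26) and a finite case analysis / exhaustive computer search showing every 3-colouring of {1, ..., 27} has such an AP.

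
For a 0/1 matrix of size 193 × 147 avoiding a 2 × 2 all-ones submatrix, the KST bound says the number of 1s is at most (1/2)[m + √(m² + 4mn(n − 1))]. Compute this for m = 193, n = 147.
z(193, 147; 2, 2) ≤ (1/2)[193 + √(193² + 4·193·147·146)] = (1/2)[193 + √16605913] = 2134.0177

Kővári–Sós–Turán: let r_1, ..., r_193 be the row sums and z = Σ r_i the total number of 1s. Each pair of columns can share at most one row with both entries 1 (else a 2×2 all-ones block appears), so Σ_i C(r_i, 2) ≤ C(147, 2) = 10731. By convexity Σ_i C(r_i, 2) ≥ 193·C(z/193, 2) = z(z − 193)/(2·193), giving z² − 193z − 193·147·146 ≤ 0 and hence z ≤ (1/2)[193 + √(37249 + 4·4142166)] = (1/2)[193 + √16605913] ≈ (1/2)(193 + 4075.0353) = 2134.0177.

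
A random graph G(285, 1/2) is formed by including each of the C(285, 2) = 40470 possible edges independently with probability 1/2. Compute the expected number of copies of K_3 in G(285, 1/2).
E[# K_3] = C(285, 3) · (1/2)^C(3, 2) = 3817670 / 2^3 = 1908835/4 = 477208.75

For each 3-subset S of vertices (there are C(285, 3) = 3817670 such S), let X_S = 1 if S induces a K_3 (all C(3, 2) = 3 edges present). Then P(X_S = 1) = (1/2)^3 = 1/8. By linearity of expectation, E[# K_3] = C(285, 3) · (1/2)^3 = 3817670 / 8 = 1908835/4 = 477208.75.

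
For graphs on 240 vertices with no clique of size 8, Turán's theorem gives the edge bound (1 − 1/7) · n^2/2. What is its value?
Turán density bound = (6/7) · 240^2/2 = 172800/7 ≈ 24685.7143

Turán's theorem: ex(n, K_{r+1}) is achieved by the complete r-partite Turán graph T(n, r) with parts as balanced as possible, and is at most (1 − 1/r) · n^2/2. For r = 7, n = 240: the density bound is (6/7) · 57600/2 = 172800/7 ≈ 24685.7143. The integer-valued extremum is e(T(240, 7)) = 24685, which is strictly less than the density bound 172800/7 since 7 ∤ 240 (the parts of T(240, 7) cannot all be equal).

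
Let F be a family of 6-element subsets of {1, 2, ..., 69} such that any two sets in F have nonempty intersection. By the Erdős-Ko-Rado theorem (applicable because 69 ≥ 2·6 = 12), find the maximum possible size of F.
max |F| = C(68, 5) = 10424128

The Erdős-Ko-Rado theorem states: for n ≥ 2k, an intersecting family of k-subsets of an n-element set has size at most C(n − 1, k − 1), with equality for 'star' families {A ⊆ [n] : |A| = k, i ∈ A} (fix an element i). For n = 69, k = 6: C(68, 5) = 10424128.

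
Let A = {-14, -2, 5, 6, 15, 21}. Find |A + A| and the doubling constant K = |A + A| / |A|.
K = |A + A| / |A| = 21/6 = 7/2

Enumerate A + A = {a + b : a, b ∈ A}. With |A| = 6, there are |A|^2 = 36 ordered sum pairs; collecting distinct values, A + A = {-28, -16, -9, -8, -4, 1, 3, 4, 7, 10, 11, 12, 13, 19, 20, 21, 26, 27, 30, 36, 42}, so |A + A| = 21. Thus K = 21/6 = 7/2. For comparison, the minimum possible |A + A| over all 6-element sets is 2·6 − 1 = 11 (so min K = 11/6), attained only by arithmetic progressions.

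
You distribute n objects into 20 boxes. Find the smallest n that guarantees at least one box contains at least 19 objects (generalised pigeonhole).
n = (19 − 1)·20 + 1 = 361

By the generalised pigeonhole principle, to guarantee some box contains ≥ r objects we need more than (r − 1) · k objects total. Threshold: n = (r − 1) · k + 1. With r = 19 and k = 20: n = 18 · 20 + 1 = 360 + 1 = 361. For n = 360 = 18 · 20, we can put exactly 18 objects in every box, avoiding 19 in any single one — so 361 is tight.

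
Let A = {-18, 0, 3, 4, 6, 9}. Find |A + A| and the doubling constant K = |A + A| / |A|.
K = |A + A| / |A| = 18/6 = 3

Enumerate A + A = {a + b : a, b ∈ A}. With |A| = 6, there are |A|^2 = 36 ordered sum pairs; collecting distinct values, A + A = {-36, -18, -15, -14, -12, -9, 0, 3, 4, 6, 7, 8, 9, 10, 12, 13, 15, 18}, so |A + A| = 18. Thus K = 18/6 = 3. For comparison, the minimum possible |A + A| over all 6-element sets is 2·6 − 1 = 11 (so min K = 11/6), attained only by arithmetic progressions.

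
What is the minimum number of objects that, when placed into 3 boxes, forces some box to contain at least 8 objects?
n = (8 − 1)·3 + 1 = 22

By the generalised pigeonhole principle, to guarantee some box contains ≥ r objects we need more than (r − 1) · k objects total. Threshold: n = (r − 1) · k + 1. With r = 8 and k = 3: n = 7 · 3 + 1 = 21 + 1 = 22. For n = 21 = 7 · 3, we can put exactly 7 objects in every box, avoiding 8 in any single one — so 22 is tight.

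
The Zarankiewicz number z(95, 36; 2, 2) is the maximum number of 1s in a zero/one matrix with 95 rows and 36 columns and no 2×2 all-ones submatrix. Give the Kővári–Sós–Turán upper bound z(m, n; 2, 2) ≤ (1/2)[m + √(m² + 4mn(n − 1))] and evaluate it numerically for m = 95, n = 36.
z(95, 36; 2, 2) ≤ (1/2)[95 + √(95² + 4·95·36·35)] = (1/2)[95 + √487825] = 396.7224

Kővári–Sós–Turán: let r_1, ..., r_95 be the row sums and z = Σ r_i the total number of 1s. Each pair of columns can share at most one row with both entries 1 (else a 2×2 all-ones block appears), so Σ_i C(r_i, 2) ≤ C(36, 2) = 630. By convexity Σ_i C(r_i, 2) ≥ 95·C(z/95, 2) = z(z − 95)/(2·95), giving z² − 95z − 95·36·35 ≤ 0 and hence z ≤ (1/2)[95 + √(9025 + 4·119700)] = (1/2)[95 + √487825] ≈ (1/2)(95 + 698.4447) = 396.7224.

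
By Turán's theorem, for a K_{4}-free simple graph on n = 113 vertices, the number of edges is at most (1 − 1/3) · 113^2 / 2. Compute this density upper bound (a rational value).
Turán density bound = (2/3) · 113^2/2 = 12769/3 ≈ 4256.3333

Turán's theorem: ex(n, K_{r+1}) is achieved by the complete r-partite Turán graph T(n, r) with parts as balanced as possible, and is at most (1 − 1/r) · n^2/2. For r = 3, n = 113: the density bound is (2/3) · 12769/2 = 12769/3 ≈ 4256.3333. The integer-valued extremum is e(T(113, 3)) = 4256, which is strictly less than the density bound 12769/3 since 3 ∤ 113 (the parts of T(113, 3) cannot all be equal).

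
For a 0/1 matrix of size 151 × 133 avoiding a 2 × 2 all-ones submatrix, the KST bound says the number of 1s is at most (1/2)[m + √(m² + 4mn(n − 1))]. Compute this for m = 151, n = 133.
z(151, 133; 2, 2) ≤ (1/2)[151 + √(151² + 4·151·133·132)] = (1/2)[151 + √10626625] = 1705.4252

Kővári–Sós–Turán: let r_1, ..., r_151 be the row sums and z = Σ r_i the total number of 1s. Each pair of columns can share at most one row with both entries 1 (else a 2×2 all-ones block appears), so Σ_i C(r_i, 2) ≤ C(133, 2) = 8778. By convexity Σ_i C(r_i, 2) ≥ 151·C(z/151, 2) = z(z − 151)/(2·151), giving z² − 151z − 151·133·132 ≤ 0 and hence z ≤ (1/2)[151 + √(22801 + 4·2650956)] = (1/2)[151 + √10626625] ≈ (1/2)(151 + 3259.8505) = 1705.4252.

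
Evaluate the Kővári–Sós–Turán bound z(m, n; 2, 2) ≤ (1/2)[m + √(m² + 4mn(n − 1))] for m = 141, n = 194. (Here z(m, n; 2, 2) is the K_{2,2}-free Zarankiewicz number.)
z(141, 194; 2, 2) ≤ (1/2)[141 + √(141² + 4·141·194·193)] = (1/2)[141 + √21137169] = 2369.2588

Kővári–Sós–Turán: let r_1, ..., r_141 be the row sums and z = Σ r_i the total number of 1s. Each pair of columns can share at most one row with both entries 1 (else a 2×2 all-ones block appears), so Σ_i C(r_i, 2) ≤ C(194, 2) = 18721. By convexity Σ_i C(r_i, 2) ≥ 141·C(z/141, 2) = z(z − 141)/(2·141), giving z² − 141z − 141·194·193 ≤ 0 and hence z ≤ (1/2)[141 + √(19881 + 4·5279322)] = (1/2)[141 + √21137169] ≈ (1/2)(141 + 4597.5177) = 2369.2588.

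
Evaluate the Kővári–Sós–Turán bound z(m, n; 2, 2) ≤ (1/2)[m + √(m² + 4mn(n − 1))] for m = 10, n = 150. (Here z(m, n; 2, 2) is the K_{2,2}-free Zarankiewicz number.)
z(10, 150; 2, 2) ≤ (1/2)[10 + √(10² + 4·10·150·149)] = (1/2)[10 + √894100] = 477.7843

Kővári–Sós–Turán: let r_1, ..., r_10 be the row sums and z = Σ r_i the total number of 1s. Each pair of columns can share at most one row with both entries 1 (else a 2×2 all-ones block appears), so Σ_i C(r_i, 2) ≤ C(150, 2) = 11175. By convexity Σ_i C(r_i, 2) ≥ 10·C(z/10, 2) = z(z − 10)/(2·10), giving z² − 10z − 10·150·149 ≤ 0 and hence z ≤ (1/2)[10 + √(100 + 4·223500)] = (1/2)[10 + √894100] ≈ (1/2)(10 + 945.5686) = 477.7843.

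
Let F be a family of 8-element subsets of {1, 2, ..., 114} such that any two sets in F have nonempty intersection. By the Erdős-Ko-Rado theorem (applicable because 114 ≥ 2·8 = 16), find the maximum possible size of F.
max |F| = C(113, 7) = 38620298376

Erdős-Ko-Rado (1961): when n ≥ 2k, max |F| = C(n−1, k−1). The bound is attained by the star {A : i ∈ A} for any fixed i ∈ [n]. Here C(114−1, 8−1) = C(113, 7) = 38620298376.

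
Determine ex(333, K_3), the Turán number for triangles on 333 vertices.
ex(333, K_3) = ⌊333^2/4⌋ = 27722

Mantel (1907): a triangle-free graph on n vertices has at most ⌊n^2/4⌋ edges, with equality for the complete bipartite graph K_{⌊n/2⌋, ⌈n/2⌉}. For n = 333: ⌊333^2/4⌋ = ⌊110889/4⌋ = 27722. The extremal graph is K_{166, 167}, which has 166·167 = 27722 edges.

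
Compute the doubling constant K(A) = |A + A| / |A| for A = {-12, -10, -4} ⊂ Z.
K = |A + A| / |A| = 6/3 = 2

Enumerate A + A = {a + b : a, b ∈ A}. With |A| = 3, there are |A|^2 = 9 ordered sum pairs; collecting distinct values, A + A = {-24, -22, -20, -16, -14, -8}, so |A + A| = 6. Thus K = 6/3 = 2. For comparison, the minimum possible |A + A| over all 3-element sets is 2·3 − 1 = 5 (so min K = 5/3), attained only by arithmetic progressions.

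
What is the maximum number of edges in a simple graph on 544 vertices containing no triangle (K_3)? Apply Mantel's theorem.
ex(544, K_3) = ⌊544^2/4⌋ = 73984

Mantel (1907): a triangle-free graph on n vertices has at most ⌊n^2/4⌋ edges, with equality for the complete bipartite graph K_{⌊n/2⌋, ⌈n/2⌉}. For n = 544: ⌊544^2/4⌋ = ⌊295936/4⌋ = 73984. The extremal graph is K_{272, 272}, which has 272·272 = 73984 edges.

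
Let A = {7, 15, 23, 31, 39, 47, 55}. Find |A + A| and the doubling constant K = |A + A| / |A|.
K = |A + A| / |A| = 13/7

Enumerate A + A = {a + b : a, b ∈ A}. With |A| = 7, there are |A|^2 = 49 ordered sum pairs; collecting distinct values, A + A = {14, 22, 30, 38, 46, 54, 62, 70, 78, 86, 94, 102, 110}, so |A + A| = 13. Thus K = 13/7. Here |A + A| = 2|A| − 1 = 13, the minimum possible — so K = 13/7 is minimal, which holds iff A is an arithmetic progression.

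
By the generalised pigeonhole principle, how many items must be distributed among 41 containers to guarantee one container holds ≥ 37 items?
n = (37 − 1)·41 + 1 = 1477

By the generalised pigeonhole principle, to guarantee some box contains ≥ r objects we need more than (r − 1) · k objects total. Threshold: n = (r − 1) · k + 1. With r = 37 and k = 41: n = 36 · 41 + 1 = 1476 + 1 = 1477. For n = 1476 = 36 · 41, we can put exactly 36 objects in every box, avoiding 37 in any single one — so 1477 is tight.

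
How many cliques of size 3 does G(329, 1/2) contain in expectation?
E[# K_3] = C(329, 3) · (1/2)^C(3, 2) = 5881204 / 2^3 = 1470301/2 = 735150.5

For each 3-subset S of vertices (there are C(329, 3) = 5881204 such S), let X_S = 1 if S induces a K_3 (all C(3, 2) = 3 edges present). Then P(X_S = 1) = (1/2)^3 = 1/8. By linearity of expectation, E[# K_3] = C(329, 3) · (1/2)^3 = 5881204 / 8 = 1470301/2 = 735150.5.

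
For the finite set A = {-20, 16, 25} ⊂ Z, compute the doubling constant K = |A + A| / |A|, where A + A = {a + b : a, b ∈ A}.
K = |A + A| / |A| = 6/3 = 2

Enumerate A + A = {a + b : a, b ∈ A}. With |A| = 3, there are |A|^2 = 9 ordered sum pairs; collecting distinct values, A + A = {-40, -4, 5, 32, 41, 50}, so |A + A| = 6. Thus K = 6/3 = 2. For comparison, the minimum possible |A + A| over all 3-element sets is 2·3 − 1 = 5 (so min K = 5/3), attained only by arithmetic progressions.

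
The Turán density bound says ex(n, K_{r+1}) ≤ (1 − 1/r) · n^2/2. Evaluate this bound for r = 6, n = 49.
Turán density bound = (5/6) · 49^2/2 = 12005/12 ≈ 1000.4167

Turán's theorem: ex(n, K_{r+1}) is achieved by the complete r-partite Turán graph T(n, r) with parts as balanced as possible, and is at most (1 − 1/r) · n^2/2. For r = 6, n = 49: the density bound is (5/6) · 2401/2 = 12005/12 ≈ 1000.4167. The integer-valued extremum is e(T(49, 6)) = 1000, which is strictly less than the density bound 12005/12 since 6 ∤ 49 (the parts of T(49, 6) cannot all be equal).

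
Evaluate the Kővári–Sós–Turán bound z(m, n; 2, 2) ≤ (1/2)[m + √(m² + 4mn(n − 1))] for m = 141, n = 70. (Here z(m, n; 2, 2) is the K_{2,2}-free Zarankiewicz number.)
z(141, 70; 2, 2) ≤ (1/2)[141 + √(141² + 4·141·70·69)] = (1/2)[141 + √2744001] = 898.7513

Kővári–Sós–Turán: let r_1, ..., r_141 be the row sums and z = Σ r_i the total number of 1s. Each pair of columns can share at most one row with both entries 1 (else a 2×2 all-ones block appears), so Σ_i C(r_i, 2) ≤ C(70, 2) = 2415. By convexity Σ_i C(r_i, 2) ≥ 141·C(z/141, 2) = z(z − 141)/(2·141), giving z² − 141z − 141·70·69 ≤ 0 and hence z ≤ (1/2)[141 + √(19881 + 4·681030)] = (1/2)[141 + √2744001] ≈ (1/2)(141 + 1656.5026) = 898.7513.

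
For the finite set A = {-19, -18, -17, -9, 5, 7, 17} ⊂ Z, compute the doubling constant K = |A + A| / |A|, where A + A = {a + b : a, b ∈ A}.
K = |A + A| / |A| = 25/7

Enumerate A + A = {a + b : a, b ∈ A}. With |A| = 7, there are |A|^2 = 49 ordered sum pairs; collecting distinct values, A + A = {-38, -37, -36, -35, -34, -28, -27, -26, -18, -14, -13, -12, -11, -10, -4, -2, -1, 0, 8, 10, 12, 14, 22, 24, 34}, so |A + A| = 25. Thus K = 25/7. For comparison, the minimum possible |A + A| over all 7-element sets is 2·7 − 1 = 13 (so min K = 13/7), attained only by arithmetic progressions.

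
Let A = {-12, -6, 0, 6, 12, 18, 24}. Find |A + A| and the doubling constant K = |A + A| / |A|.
K = |A + A| / |A| = 13/7

Enumerate A + A = {a + b : a, b ∈ A}. With |A| = 7, there are |A|^2 = 49 ordered sum pairs; collecting distinct values, A + A = {-24, -18, -12, -6, 0, 6, 12, 18, 24, 30, 36, 42, 48}, so |A + A| = 13. Thus K = 13/7. Here |A + A| = 2|A| − 1 = 13, the minimum possible — so K = 13/7 is minimal, which holds iff A is an arithmetic progression.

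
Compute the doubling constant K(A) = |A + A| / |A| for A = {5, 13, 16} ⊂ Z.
K = |A + A| / |A| = 6/3 = 2

Enumerate A + A = {a + b : a, b ∈ A}. With |A| = 3, there are |A|^2 = 9 ordered sum pairs; collecting distinct values, A + A = {10, 18, 21, 26, 29, 32}, so |A + A| = 6. Thus K = 6/3 = 2. For comparison, the minimum possible |A + A| over all 3-element sets is 2·3 − 1 = 5 (so min K = 5/3), attained only by arithmetic progressions.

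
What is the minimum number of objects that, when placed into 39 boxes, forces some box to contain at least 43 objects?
n = (43 − 1)·39 + 1 = 1639

By the generalised pigeonhole principle, to guarantee some box contains ≥ r objects we need more than (r − 1) · k objects total. Threshold: n = (r − 1) · k + 1. With r = 43 and k = 39: n = 42 · 39 + 1 = 1638 + 1 = 1639. For n = 1638 = 42 · 39, we can put exactly 42 objects in every box, avoiding 43 in any single one — so 1639 is tight.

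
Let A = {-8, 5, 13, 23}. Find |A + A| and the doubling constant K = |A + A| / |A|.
K = |A + A| / |A| = 10/4 = 5/2

Enumerate A + A = {a + b : a, b ∈ A}. With |A| = 4, there are |A|^2 = 16 ordered sum pairs; collecting distinct values, A + A = {-16, -3, 5, 10, 15, 18, 26, 28, 36, 46}, so |A + A| = 10. Thus K = 10/4 = 5/2. For comparison, the minimum possible |A + A| over all 4-element sets is 2·4 − 1 = 7 (so min K = 7/4), attained only by arithmetic progressions.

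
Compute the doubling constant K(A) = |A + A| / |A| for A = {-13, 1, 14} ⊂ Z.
K = |A + A| / |A| = 6/3 = 2

Enumerate A + A = {a + b : a, b ∈ A}. With |A| = 3, there are |A|^2 = 9 ordered sum pairs; collecting distinct values, A + A = {-26, -12, 1, 2, 15, 28}, so |A + A| = 6. Thus K = 6/3 = 2. For comparison, the minimum possible |A + A| over all 3-element sets is 2·3 − 1 = 5 (so min K = 5/3), attained only by arithmetic progressions.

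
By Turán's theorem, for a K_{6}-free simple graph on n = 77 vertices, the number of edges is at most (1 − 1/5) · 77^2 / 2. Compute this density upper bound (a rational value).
Turán density bound = (4/5) · 77^2/2 = 11858/5 ≈ 2371.6

Turán's theorem: ex(n, K_{r+1}) is achieved by the complete r-partite Turán graph T(n, r) with parts as balanced as possible, and is at most (1 − 1/r) · n^2/2. For r = 5, n = 77: the density bound is (4/5) · 5929/2 = 11858/5 ≈ 2371.6. The integer-valued extremum is e(T(77, 5)) = 2371, which is strictly less than the density bound 11858/5 since 5 ∤ 77 (the parts of T(77, 5) cannot all be equal).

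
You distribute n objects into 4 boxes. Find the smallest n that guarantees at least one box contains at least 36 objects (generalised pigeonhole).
n = (36 − 1)·4 + 1 = 141

By the generalised pigeonhole principle, to guarantee some box contains ≥ r objects we need more than (r − 1) · k objects total. Threshold: n = (r − 1) · k + 1. With r = 36 and k = 4: n = 35 · 4 + 1 = 140 + 1 = 141. For n = 140 = 35 · 4, we can put exactly 35 objects in every box, avoiding 36 in any single one — so 141 is tight.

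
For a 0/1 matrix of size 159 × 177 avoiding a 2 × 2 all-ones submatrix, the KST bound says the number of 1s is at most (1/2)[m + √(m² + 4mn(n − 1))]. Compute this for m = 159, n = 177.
z(159, 177; 2, 2) ≤ (1/2)[159 + √(159² + 4·159·177·176)] = (1/2)[159 + √19837953] = 2306.4909

Kővári–Sós–Turán: let r_1, ..., r_159 be the row sums and z = Σ r_i the total number of 1s. Each pair of columns can share at most one row with both entries 1 (else a 2×2 all-ones block appears), so Σ_i C(r_i, 2) ≤ C(177, 2) = 15576. By convexity Σ_i C(r_i, 2) ≥ 159·C(z/159, 2) = z(z − 159)/(2·159), giving z² − 159z − 159·177·176 ≤ 0 and hence z ≤ (1/2)[159 + √(25281 + 4·4953168)] = (1/2)[159 + √19837953] ≈ (1/2)(159 + 4453.9817) = 2306.4909.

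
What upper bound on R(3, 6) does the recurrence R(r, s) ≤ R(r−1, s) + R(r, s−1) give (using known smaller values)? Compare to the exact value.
R(3, 6) ≤ R(2, 6) + R(3, 5) = 6 + 14 = 20; exact value R(3, 6) = 18.

The Erdős–Szekeres recurrence R(r, s) ≤ R(r−1, s) + R(r, s−1) applied to (r, s) = (3, 6) gives
  R(3, 6) ≤ R(2, 6) + R(3, 5) = 6 + 14 = 20.
(Recall R(2, k) = k and R is symmetric.) The recurrence is not tight here (it gives 20, but the exact value is R(3, 6) = 18); the tight upper bound requires a sharper argument than the simple recurrence, combined with a lower-bound construction on K_{17}.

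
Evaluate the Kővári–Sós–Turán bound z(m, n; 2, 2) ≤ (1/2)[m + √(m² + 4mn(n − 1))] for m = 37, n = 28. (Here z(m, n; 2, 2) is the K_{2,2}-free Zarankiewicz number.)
z(37, 28; 2, 2) ≤ (1/2)[37 + √(37² + 4·37·28·27)] = (1/2)[37 + √113257] = 186.7684

Kővári–Sós–Turán: let r_1, ..., r_37 be the row sums and z = Σ r_i the total number of 1s. Each pair of columns can share at most one row with both entries 1 (else a 2×2 all-ones block appears), so Σ_i C(r_i, 2) ≤ C(28, 2) = 378. By convexity Σ_i C(r_i, 2) ≥ 37·C(z/37, 2) = z(z − 37)/(2·37), giving z² − 37z − 37·28·27 ≤ 0 and hence z ≤ (1/2)[37 + √(1369 + 4·27972)] = (1/2)[37 + √113257] ≈ (1/2)(37 + 336.5368) = 186.7684.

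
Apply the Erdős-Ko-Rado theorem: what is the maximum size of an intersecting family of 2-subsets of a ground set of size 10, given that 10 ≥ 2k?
max |F| = C(9, 1) = 9

The Erdős-Ko-Rado theorem states: for n ≥ 2k, an intersecting family of k-subsets of an n-element set has size at most C(n − 1, k − 1), with equality for 'star' families {A ⊆ [n] : |A| = k, i ∈ A} (fix an element i). For n = 10, k = 2: C(9, 1) = 9.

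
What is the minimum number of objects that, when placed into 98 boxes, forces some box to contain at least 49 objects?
n = (49 − 1)·98 + 1 = 4705

By the generalised pigeonhole principle, to guarantee some box contains ≥ r objects we need more than (r − 1) · k objects total. Threshold: n = (r − 1) · k + 1. With r = 49 and k = 98: n = 48 · 98 + 1 = 4704 + 1 = 4705. For n = 4704 = 48 · 98, we can put exactly 48 objects in every box, avoiding 49 in any single one — so 4705 is tight.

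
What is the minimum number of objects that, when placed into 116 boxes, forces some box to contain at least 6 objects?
n = (6 − 1)·116 + 1 = 581

By the generalised pigeonhole principle, to guarantee some box contains ≥ r objects we need more than (r − 1) · k objects total. Threshold: n = (r − 1) · k + 1. With r = 6 and k = 116: n = 5 · 116 + 1 = 580 + 1 = 581. For n = 580 = 5 · 116, we can put exactly 5 objects in every box, avoiding 6 in any single one — so 581 is tight.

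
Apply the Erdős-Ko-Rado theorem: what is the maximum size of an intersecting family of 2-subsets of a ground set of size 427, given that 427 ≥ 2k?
max |F| = C(426, 1) = 426

Erdős-Ko-Rado (1961): when n ≥ 2k, max |F| = C(n−1, k−1). The bound is attained by the star {A : i ∈ A} for any fixed i ∈ [n]. Here C(427−1, 2−1) = C(426, 1) = 426.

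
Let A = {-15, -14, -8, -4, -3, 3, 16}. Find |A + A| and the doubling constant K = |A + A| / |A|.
K = |A + A| / |A| = 25/7

Enumerate A + A = {a + b : a, b ∈ A}. With |A| = 7, there are |A|^2 = 49 ordered sum pairs; collecting distinct values, A + A = {-30, -29, -28, -23, -22, -19, -18, -17, -16, -12, -11, -8, -7, -6, -5, -1, 0, 1, 2, 6, 8, 12, 13, 19, 32}, so |A + A| = 25. Thus K = 25/7. For comparison, the minimum possible |A + A| over all 7-element sets is 2·7 − 1 = 13 (so min K = 13/7), attained only by arithmetic progressions.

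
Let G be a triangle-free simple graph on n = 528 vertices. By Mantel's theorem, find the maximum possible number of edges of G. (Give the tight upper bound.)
ex(528, K_3) = ⌊528^2/4⌋ = 69696

Mantel (1907): a triangle-free graph on n vertices has at most ⌊n^2/4⌋ edges, with equality for the complete bipartite graph K_{⌊n/2⌋, ⌈n/2⌉}. For n = 528: ⌊528^2/4⌋ = ⌊278784/4⌋ = 69696. The extremal graph is K_{264, 264}, which has 264·264 = 69696 edges.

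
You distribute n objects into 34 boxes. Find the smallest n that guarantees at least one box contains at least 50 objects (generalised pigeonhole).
n = (50 − 1)·34 + 1 = 1667

By the generalised pigeonhole principle, to guarantee some box contains ≥ r objects we need more than (r − 1) · k objects total. Threshold: n = (r − 1) · k + 1. With r = 50 and k = 34: n = 49 · 34 + 1 = 1666 + 1 = 1667. For n = 1666 = 49 · 34, we can put exactly 49 objects in every box, avoiding 50 in any single one — so 1667 is tight.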